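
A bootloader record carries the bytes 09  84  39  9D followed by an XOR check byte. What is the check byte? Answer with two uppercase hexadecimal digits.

XOR the bytes together:
  start with 0x09
  0x09 ⊕ 0x84 = 0x8D
  0x8D ⊕ 0x39 = 0xB4
  0xB4 ⊕ 0x9D = 0x29

29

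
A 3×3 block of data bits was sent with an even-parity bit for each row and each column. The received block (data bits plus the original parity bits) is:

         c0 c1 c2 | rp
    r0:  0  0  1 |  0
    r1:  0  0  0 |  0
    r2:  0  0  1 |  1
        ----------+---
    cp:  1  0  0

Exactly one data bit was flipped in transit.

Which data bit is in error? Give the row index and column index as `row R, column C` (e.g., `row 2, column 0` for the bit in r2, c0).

row 0, column 0

Recompute each row's even parity and compare to rp:
  r0: data parity 1, sent rp 0 → mismatch
  r1: data parity 0, sent rp 0 → ok
  r2: data parity 1, sent rp 1 → ok
Recompute each column's even parity and compare to cp:
  c0: data parity 0, sent cp 1 → mismatch
  c1: data parity 0, sent cp 0 → ok
  c2: data parity 0, sent cp 0 → ok
Exactly one row (r0) and one column (c0) fail → the flipped bit is at their intersection.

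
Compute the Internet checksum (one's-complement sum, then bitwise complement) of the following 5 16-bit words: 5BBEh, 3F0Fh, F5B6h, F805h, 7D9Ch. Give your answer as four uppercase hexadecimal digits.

F9D8

One's-complement addition (fold any carry out of bit 15 back into bit 0):
  0x5BBE + 0x3F0F = 0x09ACD
  0x9ACD + 0xF5B6 = 0x19083 → wrap carry → 0x9084
  0x9084 + 0xF805 = 0x18889 → wrap carry → 0x888A
  0x888A + 0x7D9C = 0x10626 → wrap carry → 0x0627
One's-complement sum = 0x0627.
Checksum = ~0x0627 & 0xFFFF = 0xF9D8.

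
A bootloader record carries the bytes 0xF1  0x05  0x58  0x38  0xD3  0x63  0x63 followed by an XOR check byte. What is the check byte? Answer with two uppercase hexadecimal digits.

XOR the bytes together:
  start with 0xF1
  0xF1 ⊕ 0x05 = 0xF4
  0xF4 ⊕ 0x58 = 0xAC
  0xAC ⊕ 0x38 = 0x94
  0x94 ⊕ 0xD3 = 0x47
  0x47 ⊕ 0x63 = 0x24
  0x24 ⊕ 0x63 = 0x47

47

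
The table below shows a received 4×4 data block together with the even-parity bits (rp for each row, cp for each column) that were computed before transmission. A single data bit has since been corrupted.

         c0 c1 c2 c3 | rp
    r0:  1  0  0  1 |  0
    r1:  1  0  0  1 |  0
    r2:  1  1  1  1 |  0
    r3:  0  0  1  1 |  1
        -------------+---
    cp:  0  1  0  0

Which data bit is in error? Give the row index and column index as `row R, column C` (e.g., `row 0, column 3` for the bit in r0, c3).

row 3, column 0

Recompute each row's even parity and compare to rp:
  r0: data parity 0, sent rp 0 → ok
  r1: data parity 0, sent rp 0 → ok
  r2: data parity 0, sent rp 0 → ok
  r3: data parity 0, sent rp 1 → mismatch
Recompute each column's even parity and compare to cp:
  c0: data parity 1, sent cp 0 → mismatch
  c1: data parity 1, sent cp 1 → ok
  c2: data parity 0, sent cp 0 → ok
  c3: data parity 0, sent cp 0 → ok
Exactly one row (r3) and one column (c0) fail → the flipped bit is at their intersection.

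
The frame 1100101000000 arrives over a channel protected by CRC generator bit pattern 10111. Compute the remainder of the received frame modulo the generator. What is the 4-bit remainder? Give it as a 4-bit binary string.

0000

Modulo-2 division of 1100101000000 by 10111:
  pos 0: 11001 XOR 10111 = 01110
  pos 1: 11100 XOR 10111 = 01011
  pos 2: 10111 XOR 10111 = 00000
Remainder = 0000 (zero — the frame passes the CRC check).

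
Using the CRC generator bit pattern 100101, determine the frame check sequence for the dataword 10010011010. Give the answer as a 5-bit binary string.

Append 5 zeros: 1001001101000000. Divide by 100101 (XOR where the leading bit is 1):
  pos 0: 100100 XOR 100101 = 000001
  pos 5: 111010 XOR 100101 = 011111
  pos 6: 111110 XOR 100101 = 011011
  pos 7: 110110 XOR 100101 = 010011
  pos 8: 100110 XOR 100101 = 000011
Remainder (last 5 bits) = 01100. This is the CRC / FCS.

01100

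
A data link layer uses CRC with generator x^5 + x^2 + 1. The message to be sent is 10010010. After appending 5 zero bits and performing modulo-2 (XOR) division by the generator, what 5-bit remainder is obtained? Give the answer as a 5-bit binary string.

11110

Append 5 zeros: 1001001000000. Divide by 100101 (XOR where the leading bit is 1):
  pos 0: 100100 XOR 100101 = 000001
  pos 5: 110000 XOR 100101 = 010101
  pos 6: 101010 XOR 100101 = 001111
Remainder (last 5 bits) = 11110. This is the CRC / FCS.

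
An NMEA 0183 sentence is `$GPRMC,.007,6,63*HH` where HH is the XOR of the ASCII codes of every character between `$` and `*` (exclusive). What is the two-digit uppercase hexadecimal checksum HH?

4D

XOR the ASCII codes of the payload characters:
  'G' = 0x47 → acc = 0x47
  'P' = 0x50 → acc = 0x17
  'R' = 0x52 → acc = 0x45
  'M' = 0x4D → acc = 0x08
  'C' = 0x43 → acc = 0x4B
  ',' = 0x2C → acc = 0x67
  '.' = 0x2E → acc = 0x49
  '0' = 0x30 → acc = 0x79
  '0' = 0x30 → acc = 0x49
  '7' = 0x37 → acc = 0x7E
  ',' = 0x2C → acc = 0x52
  '6' = 0x36 → acc = 0x64
  ',' = 0x2C → acc = 0x48
  '6' = 0x36 → acc = 0x7E
  '3' = 0x33 → acc = 0x4D
Checksum = 0x4D.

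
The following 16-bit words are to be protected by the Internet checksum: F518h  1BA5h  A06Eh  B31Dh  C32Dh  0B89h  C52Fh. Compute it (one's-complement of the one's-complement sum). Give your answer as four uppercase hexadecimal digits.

One's-complement addition (fold any carry out of bit 15 back into bit 0):
  0xF518 + 0x1BA5 = 0x110BD → wrap carry → 0x10BE
  0x10BE + 0xA06E = 0x0B12C
  0xB12C + 0xB31D = 0x16449 → wrap carry → 0x644A
  0x644A + 0xC32D = 0x12777 → wrap carry → 0x2778
  0x2778 + 0x0B89 = 0x03301
  0x3301 + 0xC52F = 0x0F830
One's-complement sum = 0xF830.
Checksum = ~0xF830 & 0xFFFF = 0x07CF.

07CF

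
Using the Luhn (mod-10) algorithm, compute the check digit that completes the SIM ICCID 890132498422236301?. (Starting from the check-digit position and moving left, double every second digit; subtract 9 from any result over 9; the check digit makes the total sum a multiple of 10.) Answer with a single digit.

7

Partial digits right→left: 1 0 3 6 3 2 2 2 4 8 9 4 2 3 1 0 9 8
Double every second digit counting from the check-digit position (so the 1st, 3rd, 5th, ... of the partial from the right).
  doubled (with −9 where >9): 2 6 6 4 8 9 4 2 9 → sum 50
  kept as-is: 0 6 2 2 8 4 3 0 8 → sum 33
Total = 50 + 33 = 83.
Check digit = (10 − (83 mod 10)) mod 10 = 7.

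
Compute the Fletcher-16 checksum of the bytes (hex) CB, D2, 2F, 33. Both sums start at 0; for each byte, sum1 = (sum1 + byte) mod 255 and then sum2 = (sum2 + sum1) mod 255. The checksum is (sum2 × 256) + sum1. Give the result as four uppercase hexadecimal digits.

Running sums (mod 255):
  after byte 0 (CB): sum1=203, sum2=203
  after byte 1 (D2): sum1=158, sum2=106
  after byte 2 (2F): sum1=205, sum2=56
  after byte 3 (33): sum1=1, sum2=57
Checksum = sum2·256 + sum1 = 57·256 + 1 = 14593 = 0x3901.

3901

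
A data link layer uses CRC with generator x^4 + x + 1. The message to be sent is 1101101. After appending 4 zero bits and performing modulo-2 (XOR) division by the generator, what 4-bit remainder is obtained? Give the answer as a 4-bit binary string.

Append 4 zeros: 11011010000. Divide by 10011 (XOR where the leading bit is 1):
  pos 0: 11011 XOR 10011 = 01000
  pos 1: 10000 XOR 10011 = 00011
  pos 4: 11100 XOR 10011 = 01111
  pos 5: 11110 XOR 10011 = 01101
  pos 6: 11010 XOR 10011 = 01001
Remainder (last 4 bits) = 1001. This is the CRC / FCS.

1001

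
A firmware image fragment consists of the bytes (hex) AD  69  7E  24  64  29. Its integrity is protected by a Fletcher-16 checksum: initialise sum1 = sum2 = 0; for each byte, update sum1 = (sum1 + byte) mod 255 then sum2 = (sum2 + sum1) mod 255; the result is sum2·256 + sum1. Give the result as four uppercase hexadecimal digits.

7947

Running sums (mod 255):
  after byte 0 (AD): sum1=173, sum2=173
  after byte 1 (69): sum1=23, sum2=196
  after byte 2 (7E): sum1=149, sum2=90
  after byte 3 (24): sum1=185, sum2=20
  after byte 4 (64): sum1=30, sum2=50
  after byte 5 (29): sum1=71, sum2=121
Checksum = sum2·256 + sum1 = 121·256 + 71 = 31047 = 0x7947.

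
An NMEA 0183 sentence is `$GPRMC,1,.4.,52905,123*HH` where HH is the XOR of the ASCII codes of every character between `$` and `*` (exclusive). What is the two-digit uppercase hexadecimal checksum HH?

45

XOR the ASCII codes of the payload characters:
  'G' = 0x47 → acc = 0x47
  'P' = 0x50 → acc = 0x17
  'R' = 0x52 → acc = 0x45
  'M' = 0x4D → acc = 0x08
  'C' = 0x43 → acc = 0x4B
  ',' = 0x2C → acc = 0x67
  '1' = 0x31 → acc = 0x56
  ',' = 0x2C → acc = 0x7A
  '.' = 0x2E → acc = 0x54
  '4' = 0x34 → acc = 0x60
  '.' = 0x2E → acc = 0x4E
  ',' = 0x2C → acc = 0x62
  '5' = 0x35 → acc = 0x57
  '2' = 0x32 → acc = 0x65
  '9' = 0x39 → acc = 0x5C
  '0' = 0x30 → acc = 0x6C
  '5' = 0x35 → acc = 0x59
  ',' = 0x2C → acc = 0x75
  '1' = 0x31 → acc = 0x44
  '2' = 0x32 → acc = 0x76
  '3' = 0x33 → acc = 0x45
Checksum = 0x45.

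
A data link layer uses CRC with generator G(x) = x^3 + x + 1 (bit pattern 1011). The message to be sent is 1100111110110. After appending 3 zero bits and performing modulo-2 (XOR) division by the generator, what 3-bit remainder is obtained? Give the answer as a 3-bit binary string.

Append 3 zeros: 1100111110110000. Divide by 1011 (XOR where the leading bit is 1):
  pos 0: 1100 XOR 1011 = 0111
  pos 1: 1111 XOR 1011 = 0100
  pos 2: 1001 XOR 1011 = 0010
  pos 4: 1011 XOR 1011 = 0000
  pos 8: 1011 XOR 1011 = 0000
Remainder (last 3 bits) = 000. This is the CRC / FCS.

000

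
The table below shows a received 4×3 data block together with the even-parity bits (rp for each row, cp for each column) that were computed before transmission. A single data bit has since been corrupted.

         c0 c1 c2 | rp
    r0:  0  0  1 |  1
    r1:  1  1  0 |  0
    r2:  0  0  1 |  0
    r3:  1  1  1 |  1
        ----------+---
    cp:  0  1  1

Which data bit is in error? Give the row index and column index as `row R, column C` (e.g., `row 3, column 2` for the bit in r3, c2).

row 2, column 1

Recompute each row's even parity and compare to rp:
  r0: data parity 1, sent rp 1 → ok
  r1: data parity 0, sent rp 0 → ok
  r2: data parity 1, sent rp 0 → mismatch
  r3: data parity 1, sent rp 1 → ok
Recompute each column's even parity and compare to cp:
  c0: data parity 0, sent cp 0 → ok
  c1: data parity 0, sent cp 1 → mismatch
  c2: data parity 1, sent cp 1 → ok
Exactly one row (r2) and one column (c1) fail → the flipped bit is at their intersection.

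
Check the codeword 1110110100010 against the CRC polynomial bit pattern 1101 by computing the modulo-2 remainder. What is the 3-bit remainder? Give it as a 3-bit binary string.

011

Modulo-2 division of 1110110100010 by 1101:
  pos 0: 1110 XOR 1101 = 0011
  pos 2: 1111 XOR 1101 = 0010
  pos 4: 1001 XOR 1101 = 0100
  pos 5: 1000 XOR 1101 = 0101
  pos 6: 1010 XOR 1101 = 0111
  pos 7: 1110 XOR 1101 = 0011
  pos 9: 1110 XOR 1101 = 0011
Remainder = 011 (nonzero — an error is detected).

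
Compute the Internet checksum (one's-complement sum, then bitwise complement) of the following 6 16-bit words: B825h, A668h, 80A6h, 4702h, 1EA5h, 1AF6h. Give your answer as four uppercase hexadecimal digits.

A02D

One's-complement addition (fold any carry out of bit 15 back into bit 0):
  0xB825 + 0xA668 = 0x15E8D → wrap carry → 0x5E8E
  0x5E8E + 0x80A6 = 0x0DF34
  0xDF34 + 0x4702 = 0x12636 → wrap carry → 0x2637
  0x2637 + 0x1EA5 = 0x044DC
  0x44DC + 0x1AF6 = 0x05FD2
One's-complement sum = 0x5FD2.
Checksum = ~0x5FD2 & 0xFFFF = 0xA02D.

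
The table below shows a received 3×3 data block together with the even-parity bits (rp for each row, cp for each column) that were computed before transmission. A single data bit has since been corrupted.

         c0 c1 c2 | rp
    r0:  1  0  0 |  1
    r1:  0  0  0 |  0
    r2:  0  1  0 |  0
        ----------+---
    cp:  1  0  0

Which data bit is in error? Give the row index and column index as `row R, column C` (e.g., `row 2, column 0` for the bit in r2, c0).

Recompute each row's even parity and compare to rp:
  r0: data parity 1, sent rp 1 → ok
  r1: data parity 0, sent rp 0 → ok
  r2: data parity 1, sent rp 0 → mismatch
Recompute each column's even parity and compare to cp:
  c0: data parity 1, sent cp 1 → ok
  c1: data parity 1, sent cp 0 → mismatch
  c2: data parity 0, sent cp 0 → ok
Exactly one row (r2) and one column (c1) fail → the flipped bit is at their intersection.

row 2, column 1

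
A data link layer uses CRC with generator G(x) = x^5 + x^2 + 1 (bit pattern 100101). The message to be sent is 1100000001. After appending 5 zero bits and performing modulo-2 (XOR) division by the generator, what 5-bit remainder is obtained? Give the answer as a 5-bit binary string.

00100

Append 5 zeros: 110000000100000. Divide by 100101 (XOR where the leading bit is 1):
  pos 0: 110000 XOR 100101 = 010101
  pos 1: 101010 XOR 100101 = 001111
  pos 3: 111100 XOR 100101 = 011001
  pos 4: 110011 XOR 100101 = 010110
  pos 5: 101100 XOR 100101 = 001001
  pos 7: 100100 XOR 100101 = 000001
Remainder (last 5 bits) = 00100. This is the CRC / FCS.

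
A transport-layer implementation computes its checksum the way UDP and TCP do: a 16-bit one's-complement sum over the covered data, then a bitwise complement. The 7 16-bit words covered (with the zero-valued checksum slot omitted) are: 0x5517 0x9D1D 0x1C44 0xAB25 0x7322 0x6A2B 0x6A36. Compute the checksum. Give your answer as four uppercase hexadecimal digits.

FEDC

One's-complement addition (fold any carry out of bit 15 back into bit 0):
  0x5517 + 0x9D1D = 0x0F234
  0xF234 + 0x1C44 = 0x10E78 → wrap carry → 0x0E79
  0x0E79 + 0xAB25 = 0x0B99E
  0xB99E + 0x7322 = 0x12CC0 → wrap carry → 0x2CC1
  0x2CC1 + 0x6A2B = 0x096EC
  0x96EC + 0x6A36 = 0x10122 → wrap carry → 0x0123
One's-complement sum = 0x0123.
Checksum = ~0x0123 & 0xFFFF = 0xFEDC.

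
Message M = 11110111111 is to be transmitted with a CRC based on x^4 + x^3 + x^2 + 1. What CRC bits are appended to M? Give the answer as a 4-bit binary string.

0110

Append 4 zeros: 111101111110000. Divide by 11101 (XOR where the leading bit is 1):
  pos 0: 11110 XOR 11101 = 00011
  pos 3: 11111 XOR 11101 = 00010
  pos 6: 10111 XOR 11101 = 01010
  pos 7: 10100 XOR 11101 = 01001
  pos 8: 10010 XOR 11101 = 01111
  pos 9: 11110 XOR 11101 = 00011
Remainder (last 4 bits) = 0110. This is the CRC / FCS.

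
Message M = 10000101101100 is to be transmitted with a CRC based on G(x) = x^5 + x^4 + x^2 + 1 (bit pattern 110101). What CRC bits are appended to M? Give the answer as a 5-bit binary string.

Append 5 zeros: 1000010110110000000. Divide by 110101 (XOR where the leading bit is 1):
  pos 0: 100001 XOR 110101 = 010100
  pos 1: 101000 XOR 110101 = 011101
  pos 2: 111011 XOR 110101 = 001110
  pos 4: 111010 XOR 110101 = 001111
  pos 6: 111111 XOR 110101 = 001010
  pos 8: 101000 XOR 110101 = 011101
  pos 9: 111010 XOR 110101 = 001111
  pos 11: 111100 XOR 110101 = 001001
  pos 13: 100100 XOR 110101 = 010001
Remainder (last 5 bits) = 10001. This is the CRC / FCS.

10001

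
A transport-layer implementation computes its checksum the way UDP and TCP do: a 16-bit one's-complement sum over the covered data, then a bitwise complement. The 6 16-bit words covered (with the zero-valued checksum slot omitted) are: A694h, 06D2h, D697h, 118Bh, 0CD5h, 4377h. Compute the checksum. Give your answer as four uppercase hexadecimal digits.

1A2A

One's-complement addition (fold any carry out of bit 15 back into bit 0):
  0xA694 + 0x06D2 = 0x0AD66
  0xAD66 + 0xD697 = 0x183FD → wrap carry → 0x83FE
  0x83FE + 0x118B = 0x09589
  0x9589 + 0x0CD5 = 0x0A25E
  0xA25E + 0x4377 = 0x0E5D5
One's-complement sum = 0xE5D5.
Checksum = ~0xE5D5 & 0xFFFF = 0x1A2A.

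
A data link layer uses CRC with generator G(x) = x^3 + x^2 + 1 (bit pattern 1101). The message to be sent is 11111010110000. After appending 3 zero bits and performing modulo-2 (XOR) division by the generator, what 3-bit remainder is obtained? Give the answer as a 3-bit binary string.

100

Append 3 zeros: 11111010110000000. Divide by 1101 (XOR where the leading bit is 1):
  pos 0: 1111 XOR 1101 = 0010
  pos 2: 1010 XOR 1101 = 0111
  pos 3: 1111 XOR 1101 = 0010
  pos 5: 1001 XOR 1101 = 0100
  pos 6: 1001 XOR 1101 = 0100
  pos 7: 1000 XOR 1101 = 0101
  pos 8: 1010 XOR 1101 = 0111
  pos 9: 1110 XOR 1101 = 0011
  pos 11: 1100 XOR 1101 = 0001
Remainder (last 3 bits) = 100. This is the CRC / FCS.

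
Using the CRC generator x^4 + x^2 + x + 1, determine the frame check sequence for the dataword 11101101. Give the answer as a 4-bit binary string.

0110

Append 4 zeros: 111011010000. Divide by 10111 (XOR where the leading bit is 1):
  pos 0: 11101 XOR 10111 = 01010
  pos 1: 10101 XOR 10111 = 00010
  pos 4: 10010 XOR 10111 = 00101
  pos 6: 10100 XOR 10111 = 00011
Remainder (last 4 bits) = 0110. This is the CRC / FCS.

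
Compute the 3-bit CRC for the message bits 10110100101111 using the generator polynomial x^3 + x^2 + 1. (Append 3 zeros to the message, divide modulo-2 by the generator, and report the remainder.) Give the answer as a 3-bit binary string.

Append 3 zeros: 10110100101111000. Divide by 1101 (XOR where the leading bit is 1):
  pos 0: 1011 XOR 1101 = 0110
  pos 1: 1100 XOR 1101 = 0001
  pos 4: 1100 XOR 1101 = 0001
  pos 7: 1101 XOR 1101 = 0000
  pos 11: 1110 XOR 1101 = 0011
  pos 13: 1100 XOR 1101 = 0001
Remainder (last 3 bits) = 001. This is the CRC / FCS.

001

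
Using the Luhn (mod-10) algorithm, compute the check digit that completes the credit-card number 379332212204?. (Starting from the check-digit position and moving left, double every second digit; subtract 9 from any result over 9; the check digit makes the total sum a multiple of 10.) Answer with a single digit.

2

Partial digits right→left: 4 0 2 2 1 2 2 3 3 9 7 3
Double every second digit counting from the check-digit position (so the 1st, 3rd, 5th, ... of the partial from the right).
  doubled (with −9 where >9): 8 4 2 4 6 5 → sum 29
  kept as-is: 0 2 2 3 9 3 → sum 19
Total = 29 + 19 = 48.
Check digit = (10 − (48 mod 10)) mod 10 = 2.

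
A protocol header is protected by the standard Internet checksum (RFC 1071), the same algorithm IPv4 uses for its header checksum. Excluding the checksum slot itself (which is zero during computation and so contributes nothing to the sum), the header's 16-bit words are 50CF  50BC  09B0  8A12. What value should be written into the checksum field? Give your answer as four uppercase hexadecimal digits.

CAB1

One's-complement addition (fold any carry out of bit 15 back into bit 0):
  0x50CF + 0x50BC = 0x0A18B
  0xA18B + 0x09B0 = 0x0AB3B
  0xAB3B + 0x8A12 = 0x1354D → wrap carry → 0x354E
One's-complement sum = 0x354E.
Checksum = ~0x354E & 0xFFFF = 0xCAB1.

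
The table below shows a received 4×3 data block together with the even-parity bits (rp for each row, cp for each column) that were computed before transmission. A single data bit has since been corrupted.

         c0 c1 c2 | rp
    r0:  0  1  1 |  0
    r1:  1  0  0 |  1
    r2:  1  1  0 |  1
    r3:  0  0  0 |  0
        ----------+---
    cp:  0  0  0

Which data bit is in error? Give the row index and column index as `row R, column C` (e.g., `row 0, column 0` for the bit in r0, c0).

row 2, column 2

Recompute each row's even parity and compare to rp:
  r0: data parity 0, sent rp 0 → ok
  r1: data parity 1, sent rp 1 → ok
  r2: data parity 0, sent rp 1 → mismatch
  r3: data parity 0, sent rp 0 → ok
Recompute each column's even parity and compare to cp:
  c0: data parity 0, sent cp 0 → ok
  c1: data parity 0, sent cp 0 → ok
  c2: data parity 1, sent cp 0 → mismatch
Exactly one row (r2) and one column (c2) fail → the flipped bit is at their intersection.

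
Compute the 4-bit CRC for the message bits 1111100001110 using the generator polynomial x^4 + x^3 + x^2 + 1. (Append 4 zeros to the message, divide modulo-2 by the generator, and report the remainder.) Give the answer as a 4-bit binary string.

0110

Append 4 zeros: 11111000011100000. Divide by 11101 (XOR where the leading bit is 1):
  pos 0: 11111 XOR 11101 = 00010
  pos 3: 10000 XOR 11101 = 01101
  pos 4: 11010 XOR 11101 = 00111
  pos 6: 11111 XOR 11101 = 00010
  pos 9: 10100 XOR 11101 = 01001
  pos 10: 10010 XOR 11101 = 01111
  pos 11: 11110 XOR 11101 = 00011
Remainder (last 4 bits) = 0110. This is the CRC / FCS.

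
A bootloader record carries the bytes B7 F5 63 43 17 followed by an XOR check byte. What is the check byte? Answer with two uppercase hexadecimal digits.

75

XOR the bytes together:
  start with 0xB7
  0xB7 ⊕ 0xF5 = 0x42
  0x42 ⊕ 0x63 = 0x21
  0x21 ⊕ 0x43 = 0x62
  0x62 ⊕ 0x17 = 0x75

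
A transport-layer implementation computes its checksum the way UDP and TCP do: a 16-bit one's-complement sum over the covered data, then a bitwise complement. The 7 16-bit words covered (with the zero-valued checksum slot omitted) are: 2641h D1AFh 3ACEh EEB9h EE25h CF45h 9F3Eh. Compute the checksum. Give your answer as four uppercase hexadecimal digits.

One's-complement addition (fold any carry out of bit 15 back into bit 0):
  0x2641 + 0xD1AF = 0x0F7F0
  0xF7F0 + 0x3ACE = 0x132BE → wrap carry → 0x32BF
  0x32BF + 0xEEB9 = 0x12178 → wrap carry → 0x2179
  0x2179 + 0xEE25 = 0x10F9E → wrap carry → 0x0F9F
  0x0F9F + 0xCF45 = 0x0DEE4
  0xDEE4 + 0x9F3E = 0x17E22 → wrap carry → 0x7E23
One's-complement sum = 0x7E23.
Checksum = ~0x7E23 & 0xFFFF = 0x81DC.

81DC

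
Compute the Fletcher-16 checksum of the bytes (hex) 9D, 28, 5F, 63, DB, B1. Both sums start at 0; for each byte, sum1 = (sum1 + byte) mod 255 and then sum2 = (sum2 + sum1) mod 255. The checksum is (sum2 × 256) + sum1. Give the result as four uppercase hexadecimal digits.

Running sums (mod 255):
  after byte 0 (9D): sum1=157, sum2=157
  after byte 1 (28): sum1=197, sum2=99
  after byte 2 (5F): sum1=37, sum2=136
  after byte 3 (63): sum1=136, sum2=17
  after byte 4 (DB): sum1=100, sum2=117
  after byte 5 (B1): sum1=22, sum2=139
Checksum = sum2·256 + sum1 = 139·256 + 22 = 35606 = 0x8B16.

8B16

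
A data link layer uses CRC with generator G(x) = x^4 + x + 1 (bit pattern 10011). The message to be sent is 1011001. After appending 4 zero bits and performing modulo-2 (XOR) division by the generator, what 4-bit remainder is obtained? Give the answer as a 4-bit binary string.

1010

Append 4 zeros: 10110010000. Divide by 10011 (XOR where the leading bit is 1):
  pos 0: 10110 XOR 10011 = 00101
  pos 2: 10101 XOR 10011 = 00110
  pos 4: 11000 XOR 10011 = 01011
  pos 5: 10110 XOR 10011 = 00101
Remainder (last 4 bits) = 1010. This is the CRC / FCS.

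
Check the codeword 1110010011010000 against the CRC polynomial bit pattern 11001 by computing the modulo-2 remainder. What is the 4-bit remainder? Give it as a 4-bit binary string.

0000

Modulo-2 division of 1110010011010000 by 11001:
  pos 0: 11100 XOR 11001 = 00101
  pos 2: 10110 XOR 11001 = 01111
  pos 3: 11110 XOR 11001 = 00111
  pos 5: 11111 XOR 11001 = 00110
  pos 7: 11001 XOR 11001 = 00000
Remainder = 0000 (zero — the frame passes the CRC check).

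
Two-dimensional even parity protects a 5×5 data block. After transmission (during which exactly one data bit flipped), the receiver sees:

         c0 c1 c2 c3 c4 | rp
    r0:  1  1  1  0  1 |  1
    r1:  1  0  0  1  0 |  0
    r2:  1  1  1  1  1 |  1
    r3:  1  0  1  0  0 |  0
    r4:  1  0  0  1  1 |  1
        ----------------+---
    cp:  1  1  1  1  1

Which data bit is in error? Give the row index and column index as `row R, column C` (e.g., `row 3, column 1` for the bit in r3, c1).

Recompute each row's even parity and compare to rp:
  r0: data parity 0, sent rp 1 → mismatch
  r1: data parity 0, sent rp 0 → ok
  r2: data parity 1, sent rp 1 → ok
  r3: data parity 0, sent rp 0 → ok
  r4: data parity 1, sent rp 1 → ok
Recompute each column's even parity and compare to cp:
  c0: data parity 1, sent cp 1 → ok
  c1: data parity 0, sent cp 1 → mismatch
  c2: data parity 1, sent cp 1 → ok
  c3: data parity 1, sent cp 1 → ok
  c4: data parity 1, sent cp 1 → ok
Exactly one row (r0) and one column (c1) fail → the flipped bit is at their intersection.

row 0, column 1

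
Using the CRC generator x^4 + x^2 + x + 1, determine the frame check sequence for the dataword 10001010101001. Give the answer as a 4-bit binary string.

0110

Append 4 zeros: 100010101010010000. Divide by 10111 (XOR where the leading bit is 1):
  pos 0: 10001 XOR 10111 = 00110
  pos 2: 11001 XOR 10111 = 01110
  pos 3: 11100 XOR 10111 = 01011
  pos 4: 10111 XOR 10111 = 00000
  pos 10: 10010 XOR 10111 = 00101
  pos 12: 10100 XOR 10111 = 00011
Remainder (last 4 bits) = 0110. This is the CRC / FCS.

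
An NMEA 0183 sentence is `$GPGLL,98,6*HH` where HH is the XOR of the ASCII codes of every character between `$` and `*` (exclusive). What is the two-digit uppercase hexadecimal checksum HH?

67

XOR the ASCII codes of the payload characters:
  'G' = 0x47 → acc = 0x47
  'P' = 0x50 → acc = 0x17
  'G' = 0x47 → acc = 0x50
  'L' = 0x4C → acc = 0x1C
  'L' = 0x4C → acc = 0x50
  ',' = 0x2C → acc = 0x7C
  '9' = 0x39 → acc = 0x45
  '8' = 0x38 → acc = 0x7D
  ',' = 0x2C → acc = 0x51
  '6' = 0x36 → acc = 0x67
Checksum = 0x67.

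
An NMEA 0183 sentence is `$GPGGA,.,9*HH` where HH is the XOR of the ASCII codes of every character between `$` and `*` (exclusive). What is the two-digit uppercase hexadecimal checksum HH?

41

XOR the ASCII codes of the payload characters:
  'G' = 0x47 → acc = 0x47
  'P' = 0x50 → acc = 0x17
  'G' = 0x47 → acc = 0x50
  'G' = 0x47 → acc = 0x17
  'A' = 0x41 → acc = 0x56
  ',' = 0x2C → acc = 0x7A
  '.' = 0x2E → acc = 0x54
  ',' = 0x2C → acc = 0x78
  '9' = 0x39 → acc = 0x41
Checksum = 0x41.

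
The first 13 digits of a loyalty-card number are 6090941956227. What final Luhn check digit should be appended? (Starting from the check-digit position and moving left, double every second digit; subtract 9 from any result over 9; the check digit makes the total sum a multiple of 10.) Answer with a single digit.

Partial digits right→left: 7 2 2 6 5 9 1 4 9 0 9 0 6
Double every second digit counting from the check-digit position (so the 1st, 3rd, 5th, ... of the partial from the right).
  doubled (with −9 where >9): 5 4 1 2 9 9 3 → sum 33
  kept as-is: 2 6 9 4 0 0 → sum 21
Total = 33 + 21 = 54.
Check digit = (10 − (54 mod 10)) mod 10 = 6.

6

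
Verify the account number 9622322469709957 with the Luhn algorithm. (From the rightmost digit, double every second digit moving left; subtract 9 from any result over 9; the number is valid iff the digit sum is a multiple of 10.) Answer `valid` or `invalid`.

From the right, keep odd positions and double even positions (subtract 9 from any doubled value over 9):
  doubled (positions 2,4,...): 1 9 5 3 4 6 4 9 → sum 41
  kept (positions 1,3,...): 7 9 0 9 4 2 2 6 → sum 39
Total = 80.
80 mod 10 = 0, so the number is valid.

valid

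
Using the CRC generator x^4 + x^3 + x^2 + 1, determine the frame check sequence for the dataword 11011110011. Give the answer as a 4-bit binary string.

0110

Append 4 zeros: 110111100110000. Divide by 11101 (XOR where the leading bit is 1):
  pos 0: 11011 XOR 11101 = 00110
  pos 2: 11011 XOR 11101 = 00110
  pos 4: 11000 XOR 11101 = 00101
  pos 6: 10111 XOR 11101 = 01010
  pos 7: 10100 XOR 11101 = 01001
  pos 8: 10010 XOR 11101 = 01111
  pos 9: 11110 XOR 11101 = 00011
Remainder (last 4 bits) = 0110. This is the CRC / FCS.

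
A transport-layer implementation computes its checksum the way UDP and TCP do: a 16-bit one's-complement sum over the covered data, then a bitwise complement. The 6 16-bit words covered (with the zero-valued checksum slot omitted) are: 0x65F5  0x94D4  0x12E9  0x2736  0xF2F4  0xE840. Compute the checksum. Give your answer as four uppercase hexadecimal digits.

EFE0

One's-complement addition (fold any carry out of bit 15 back into bit 0):
  0x65F5 + 0x94D4 = 0x0FAC9
  0xFAC9 + 0x12E9 = 0x10DB2 → wrap carry → 0x0DB3
  0x0DB3 + 0x2736 = 0x034E9
  0x34E9 + 0xF2F4 = 0x127DD → wrap carry → 0x27DE
  0x27DE + 0xE840 = 0x1101E → wrap carry → 0x101F
One's-complement sum = 0x101F.
Checksum = ~0x101F & 0xFFFF = 0xEFE0.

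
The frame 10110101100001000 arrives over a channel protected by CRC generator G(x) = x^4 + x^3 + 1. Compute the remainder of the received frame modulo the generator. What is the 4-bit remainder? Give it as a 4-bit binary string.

0110

Modulo-2 division of 10110101100001000 by 11001:
  pos 0: 10110 XOR 11001 = 01111
  pos 1: 11111 XOR 11001 = 00110
  pos 3: 11001 XOR 11001 = 00000
  pos 8: 10000 XOR 11001 = 01001
  pos 9: 10011 XOR 11001 = 01010
  pos 10: 10100 XOR 11001 = 01101
  pos 11: 11010 XOR 11001 = 00011
Remainder = 0110 (nonzero — an error is detected).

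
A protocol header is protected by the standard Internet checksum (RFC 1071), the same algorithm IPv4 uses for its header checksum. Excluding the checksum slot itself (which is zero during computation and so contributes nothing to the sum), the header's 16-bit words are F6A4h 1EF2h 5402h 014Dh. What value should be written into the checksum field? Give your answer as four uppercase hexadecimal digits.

One's-complement addition (fold any carry out of bit 15 back into bit 0):
  0xF6A4 + 0x1EF2 = 0x11596 → wrap carry → 0x1597
  0x1597 + 0x5402 = 0x06999
  0x6999 + 0x014D = 0x06AE6
One's-complement sum = 0x6AE6.
Checksum = ~0x6AE6 & 0xFFFF = 0x9519.

9519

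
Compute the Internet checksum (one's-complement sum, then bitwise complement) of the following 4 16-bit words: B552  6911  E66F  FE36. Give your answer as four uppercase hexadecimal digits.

FCF4

One's-complement addition (fold any carry out of bit 15 back into bit 0):
  0xB552 + 0x6911 = 0x11E63 → wrap carry → 0x1E64
  0x1E64 + 0xE66F = 0x104D3 → wrap carry → 0x04D4
  0x04D4 + 0xFE36 = 0x1030A → wrap carry → 0x030B
One's-complement sum = 0x030B.
Checksum = ~0x030B & 0xFFFF = 0xFCF4.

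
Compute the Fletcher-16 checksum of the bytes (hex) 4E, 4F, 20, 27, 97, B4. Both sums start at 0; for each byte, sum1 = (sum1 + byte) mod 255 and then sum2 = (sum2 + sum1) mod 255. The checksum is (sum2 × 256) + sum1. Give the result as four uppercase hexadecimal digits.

3C31

Running sums (mod 255):
  after byte 0 (4E): sum1=78, sum2=78
  after byte 1 (4F): sum1=157, sum2=235
  after byte 2 (20): sum1=189, sum2=169
  after byte 3 (27): sum1=228, sum2=142
  after byte 4 (97): sum1=124, sum2=11
  after byte 5 (B4): sum1=49, sum2=60
Checksum = sum2·256 + sum1 = 60·256 + 49 = 15409 = 0x3C31.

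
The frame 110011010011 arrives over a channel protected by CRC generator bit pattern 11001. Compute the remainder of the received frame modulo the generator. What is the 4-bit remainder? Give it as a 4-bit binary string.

Modulo-2 division of 110011010011 by 11001:
  pos 0: 11001 XOR 11001 = 00000
  pos 5: 10100 XOR 11001 = 01101
  pos 6: 11011 XOR 11001 = 00010
Remainder = 0101 (nonzero — an error is detected).

0101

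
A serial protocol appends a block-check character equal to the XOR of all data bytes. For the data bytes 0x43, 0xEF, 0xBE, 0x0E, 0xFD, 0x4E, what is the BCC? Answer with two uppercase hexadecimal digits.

XOR the bytes together:
  start with 0x43
  0x43 ⊕ 0xEF = 0xAC
  0xAC ⊕ 0xBE = 0x12
  0x12 ⊕ 0x0E = 0x1C
  0x1C ⊕ 0xFD = 0xE1
  0xE1 ⊕ 0x4E = 0xAF

AF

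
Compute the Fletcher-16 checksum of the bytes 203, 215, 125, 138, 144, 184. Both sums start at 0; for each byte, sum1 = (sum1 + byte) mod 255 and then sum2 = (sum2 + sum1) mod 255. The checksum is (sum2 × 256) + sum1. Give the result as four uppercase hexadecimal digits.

Running sums (mod 255):
  after byte 0 (203): sum1=203, sum2=203
  after byte 1 (215): sum1=163, sum2=111
  after byte 2 (125): sum1=33, sum2=144
  after byte 3 (138): sum1=171, sum2=60
  after byte 4 (144): sum1=60, sum2=120
  after byte 5 (184): sum1=244, sum2=109
Checksum = sum2·256 + sum1 = 109·256 + 244 = 28148 = 0x6DF4.

6DF4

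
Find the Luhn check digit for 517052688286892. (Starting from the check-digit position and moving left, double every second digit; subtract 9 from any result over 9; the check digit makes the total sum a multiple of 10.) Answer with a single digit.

7

Partial digits right→left: 2 9 8 6 8 2 8 8 6 2 5 0 7 1 5
Double every second digit counting from the check-digit position (so the 1st, 3rd, 5th, ... of the partial from the right).
  doubled (with −9 where >9): 4 7 7 7 3 1 5 1 → sum 35
  kept as-is: 9 6 2 8 2 0 1 → sum 28
Total = 35 + 28 = 63.
Check digit = (10 − (63 mod 10)) mod 10 = 7.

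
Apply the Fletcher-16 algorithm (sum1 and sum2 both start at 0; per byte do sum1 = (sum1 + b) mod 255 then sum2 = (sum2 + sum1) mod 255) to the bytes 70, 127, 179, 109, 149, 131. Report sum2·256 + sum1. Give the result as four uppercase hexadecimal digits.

E800

Running sums (mod 255):
  after byte 0 (70): sum1=70, sum2=70
  after byte 1 (127): sum1=197, sum2=12
  after byte 2 (179): sum1=121, sum2=133
  after byte 3 (109): sum1=230, sum2=108
  after byte 4 (149): sum1=124, sum2=232
  after byte 5 (131): sum1=0, sum2=232
Checksum = sum2·256 + sum1 = 232·256 + 0 = 59392 = 0xE800.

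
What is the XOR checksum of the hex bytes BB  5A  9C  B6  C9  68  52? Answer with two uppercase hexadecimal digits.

XOR the bytes together:
  start with 0xBB
  0xBB ⊕ 0x5A = 0xE1
  0xE1 ⊕ 0x9C = 0x7D
  0x7D ⊕ 0xB6 = 0xCB
  0xCB ⊕ 0xC9 = 0x02
  0x02 ⊕ 0x68 = 0x6A
  0x6A ⊕ 0x52 = 0x38

38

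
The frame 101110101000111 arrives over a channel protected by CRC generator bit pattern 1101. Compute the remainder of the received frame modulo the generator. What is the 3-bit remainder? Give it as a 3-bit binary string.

011

Modulo-2 division of 101110101000111 by 1101:
  pos 0: 1011 XOR 1101 = 0110
  pos 1: 1101 XOR 1101 = 0000
  pos 6: 1010 XOR 1101 = 0111
  pos 7: 1110 XOR 1101 = 0011
  pos 9: 1101 XOR 1101 = 0000
Remainder = 011 (nonzero — an error is detected).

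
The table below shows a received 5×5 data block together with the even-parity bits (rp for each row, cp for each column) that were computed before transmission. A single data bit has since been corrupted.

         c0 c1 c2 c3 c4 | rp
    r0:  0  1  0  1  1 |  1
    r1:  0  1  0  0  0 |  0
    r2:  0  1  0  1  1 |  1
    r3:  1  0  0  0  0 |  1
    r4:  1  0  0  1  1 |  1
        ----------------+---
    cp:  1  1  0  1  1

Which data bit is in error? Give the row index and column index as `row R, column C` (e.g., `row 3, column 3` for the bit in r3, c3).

row 1, column 0

Recompute each row's even parity and compare to rp:
  r0: data parity 1, sent rp 1 → ok
  r1: data parity 1, sent rp 0 → mismatch
  r2: data parity 1, sent rp 1 → ok
  r3: data parity 1, sent rp 1 → ok
  r4: data parity 1, sent rp 1 → ok
Recompute each column's even parity and compare to cp:
  c0: data parity 0, sent cp 1 → mismatch
  c1: data parity 1, sent cp 1 → ok
  c2: data parity 0, sent cp 0 → ok
  c3: data parity 1, sent cp 1 → ok
  c4: data parity 1, sent cp 1 → ok
Exactly one row (r1) and one column (c0) fail → the flipped bit is at their intersection.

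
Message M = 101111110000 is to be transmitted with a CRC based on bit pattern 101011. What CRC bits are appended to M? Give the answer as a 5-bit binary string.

Append 5 zeros: 10111111000000000. Divide by 101011 (XOR where the leading bit is 1):
  pos 0: 101111 XOR 101011 = 000100
  pos 3: 100110 XOR 101011 = 001101
  pos 5: 110100 XOR 101011 = 011111
  pos 6: 111110 XOR 101011 = 010101
  pos 7: 101010 XOR 101011 = 000001
Remainder (last 5 bits) = 10000. This is the CRC / FCS.

10000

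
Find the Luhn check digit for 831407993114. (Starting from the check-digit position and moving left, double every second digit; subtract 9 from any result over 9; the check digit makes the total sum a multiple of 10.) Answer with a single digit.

0

Partial digits right→left: 4 1 1 3 9 9 7 0 4 1 3 8
Double every second digit counting from the check-digit position (so the 1st, 3rd, 5th, ... of the partial from the right).
  doubled (with −9 where >9): 8 2 9 5 8 6 → sum 38
  kept as-is: 1 3 9 0 1 8 → sum 22
Total = 38 + 22 = 60.
Check digit = (10 − (60 mod 10)) mod 10 = 0.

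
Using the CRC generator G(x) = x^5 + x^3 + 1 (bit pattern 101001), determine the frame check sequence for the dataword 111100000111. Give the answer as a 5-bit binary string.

Append 5 zeros: 11110000011100000. Divide by 101001 (XOR where the leading bit is 1):
  pos 0: 111100 XOR 101001 = 010101
  pos 1: 101010 XOR 101001 = 000011
  pos 5: 110011 XOR 101001 = 011010
  pos 6: 110101 XOR 101001 = 011100
  pos 7: 111000 XOR 101001 = 010001
  pos 8: 100010 XOR 101001 = 001011
  pos 10: 101100 XOR 101001 = 000101
Remainder (last 5 bits) = 01010. This is the CRC / FCS.

01010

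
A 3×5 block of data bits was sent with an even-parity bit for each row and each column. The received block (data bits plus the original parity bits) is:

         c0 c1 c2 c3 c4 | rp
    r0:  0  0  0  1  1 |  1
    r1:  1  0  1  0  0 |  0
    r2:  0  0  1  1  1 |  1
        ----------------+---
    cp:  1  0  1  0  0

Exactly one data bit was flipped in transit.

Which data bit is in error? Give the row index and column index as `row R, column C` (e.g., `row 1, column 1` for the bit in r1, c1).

row 0, column 2

Recompute each row's even parity and compare to rp:
  r0: data parity 0, sent rp 1 → mismatch
  r1: data parity 0, sent rp 0 → ok
  r2: data parity 1, sent rp 1 → ok
Recompute each column's even parity and compare to cp:
  c0: data parity 1, sent cp 1 → ok
  c1: data parity 0, sent cp 0 → ok
  c2: data parity 0, sent cp 1 → mismatch
  c3: data parity 0, sent cp 0 → ok
  c4: data parity 0, sent cp 0 → ok
Exactly one row (r0) and one column (c2) fail → the flipped bit is at their intersection.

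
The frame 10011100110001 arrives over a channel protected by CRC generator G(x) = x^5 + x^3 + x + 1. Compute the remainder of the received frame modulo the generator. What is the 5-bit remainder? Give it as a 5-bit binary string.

Modulo-2 division of 10011100110001 by 101011:
  pos 0: 100111 XOR 101011 = 001100
  pos 2: 110000 XOR 101011 = 011011
  pos 3: 110111 XOR 101011 = 011100
  pos 4: 111001 XOR 101011 = 010010
  pos 5: 100100 XOR 101011 = 001111
  pos 7: 111100 XOR 101011 = 010111
  pos 8: 101111 XOR 101011 = 000100
Remainder = 00100 (nonzero — an error is detected).

00100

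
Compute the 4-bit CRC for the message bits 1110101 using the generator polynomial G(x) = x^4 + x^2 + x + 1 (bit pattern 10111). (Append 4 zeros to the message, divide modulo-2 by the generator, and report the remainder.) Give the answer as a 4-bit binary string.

Append 4 zeros: 11101010000. Divide by 10111 (XOR where the leading bit is 1):
  pos 0: 11101 XOR 10111 = 01010
  pos 1: 10100 XOR 10111 = 00011
  pos 4: 11100 XOR 10111 = 01011
  pos 5: 10110 XOR 10111 = 00001
Remainder (last 4 bits) = 0010. This is the CRC / FCS.

0010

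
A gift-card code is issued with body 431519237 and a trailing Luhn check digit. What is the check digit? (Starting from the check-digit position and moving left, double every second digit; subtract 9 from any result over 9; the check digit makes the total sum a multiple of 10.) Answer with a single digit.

9

Partial digits right→left: 7 3 2 9 1 5 1 3 4
Double every second digit counting from the check-digit position (so the 1st, 3rd, 5th, ... of the partial from the right).
  doubled (with −9 where >9): 5 4 2 2 8 → sum 21
  kept as-is: 3 9 5 3 → sum 20
Total = 21 + 20 = 41.
Check digit = (10 − (41 mod 10)) mod 10 = 9.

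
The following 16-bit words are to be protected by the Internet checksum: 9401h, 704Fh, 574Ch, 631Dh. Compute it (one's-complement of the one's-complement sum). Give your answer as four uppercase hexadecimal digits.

One's-complement addition (fold any carry out of bit 15 back into bit 0):
  0x9401 + 0x704F = 0x10450 → wrap carry → 0x0451
  0x0451 + 0x574C = 0x05B9D
  0x5B9D + 0x631D = 0x0BEBA
One's-complement sum = 0xBEBA.
Checksum = ~0xBEBA & 0xFFFF = 0x4145.

4145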